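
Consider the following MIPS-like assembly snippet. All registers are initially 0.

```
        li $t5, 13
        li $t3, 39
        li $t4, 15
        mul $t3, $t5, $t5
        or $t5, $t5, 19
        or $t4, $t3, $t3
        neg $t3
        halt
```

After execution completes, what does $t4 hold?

li $t5, 13 → $t5=13
li $t3, 39 → $t3=39
li $t4, 15 → $t4=15
mul $t3, $t5, $t5 → $t3=13*13=169
or $t5, $t5, 19 → $t5=13|19=31
or $t4, $t3, $t3 → $t4=169|169=169
neg $t3 → $t3=-(169)=-169
halt.

169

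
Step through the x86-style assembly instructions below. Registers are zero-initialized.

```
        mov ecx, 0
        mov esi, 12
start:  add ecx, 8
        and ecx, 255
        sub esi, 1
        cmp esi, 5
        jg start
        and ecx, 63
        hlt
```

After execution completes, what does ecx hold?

mov ecx, 0 → ecx=0
mov esi, 12 → esi=12
add ecx, 8 → ecx=0+8=8
and ecx, 255 → ecx=8&255=8
sub esi, 1 → esi=12-1=11
cmp esi, 5  (cmp 11,5)
jg start: taken
add ecx, 8 → ecx=8+8=16
and ecx, 255 → ecx=16&255=16
sub esi, 1 → esi=11-1=10
cmp esi, 5  (cmp 10,5)
jg start: taken
add ecx, 8 → ecx=16+8=24
and ecx, 255 → ecx=24&255=24
sub esi, 1 → esi=10-1=9
cmp esi, 5  (cmp 9,5)
jg start: taken
add ecx, 8 → ecx=24+8=32
and ecx, 255 → ecx=32&255=32
sub esi, 1 → esi=9-1=8
cmp esi, 5  (cmp 8,5)
jg start: taken
add ecx, 8 → ecx=32+8=40
and ecx, 255 → ecx=40&255=40
sub esi, 1 → esi=8-1=7
cmp esi, 5  (cmp 7,5)
jg start: taken
add ecx, 8 → ecx=40+8=48
and ecx, 255 → ecx=48&255=48
sub esi, 1 → esi=7-1=6
cmp esi, 5  (cmp 6,5)
jg start: taken
add ecx, 8 → ecx=48+8=56
and ecx, 255 → ecx=56&255=56
sub esi, 1 → esi=6-1=5
cmp esi, 5  (cmp 5,5)
jg start: not taken
and ecx, 63 → ecx=56&63=56
halt.

56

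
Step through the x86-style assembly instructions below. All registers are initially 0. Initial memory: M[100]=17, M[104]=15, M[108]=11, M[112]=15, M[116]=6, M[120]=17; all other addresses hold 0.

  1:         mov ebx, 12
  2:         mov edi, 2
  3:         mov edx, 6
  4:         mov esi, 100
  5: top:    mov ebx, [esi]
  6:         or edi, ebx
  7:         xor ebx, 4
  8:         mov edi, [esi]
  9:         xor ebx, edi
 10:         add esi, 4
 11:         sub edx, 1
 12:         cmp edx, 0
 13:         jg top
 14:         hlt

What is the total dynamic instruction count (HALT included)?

ebx=12
edi=2
edx=6
esi=100
ebx=M[100]=17
edi=2|17=19
ebx=17^4=21
edi=M[100]=17
ebx=21^17=4
esi=100+4=104
edx=6-1=5
cmp edx, 0  (cmp 5,0)
jg top: taken
ebx=M[104]=15
edi=17|15=31
ebx=15^4=11
edi=M[104]=15
ebx=11^15=4
esi=104+4=108
edx=5-1=4
cmp edx, 0  (cmp 4,0)
jg top: taken
ebx=M[108]=11
edi=15|11=15
ebx=11^4=15
edi=M[108]=11
ebx=15^11=4
esi=108+4=112
edx=4-1=3
cmp edx, 0  (cmp 3,0)
jg top: taken
ebx=M[112]=15
edi=11|15=15
ebx=15^4=11
edi=M[112]=15
ebx=11^15=4
esi=112+4=116
edx=3-1=2
cmp edx, 0  (cmp 2,0)
jg top: taken
ebx=M[116]=6
edi=15|6=15
ebx=6^4=2
edi=M[116]=6
ebx=2^6=4
esi=116+4=120
edx=2-1=1
cmp edx, 0  (cmp 1,0)
jg top: taken
ebx=M[120]=17
edi=6|17=23
ebx=17^4=21
edi=M[120]=17
ebx=21^17=4
esi=120+4=124
edx=1-1=0
cmp edx, 0  (cmp 0,0)
jg top: not taken
halt.
Total executed instructions: 59.

59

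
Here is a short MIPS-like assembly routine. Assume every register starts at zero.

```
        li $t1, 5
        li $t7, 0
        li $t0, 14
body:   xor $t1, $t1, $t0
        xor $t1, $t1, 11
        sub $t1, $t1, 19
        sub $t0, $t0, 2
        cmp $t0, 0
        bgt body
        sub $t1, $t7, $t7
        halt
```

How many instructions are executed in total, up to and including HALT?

47

$t1=5
$t7=0
$t0=14
$t1=5^14=11
$t1=11^11=0
$t1=0-19=-19
$t0=14-2=12
cmp $t0, 0  (cmp 12,0)
bgt body: taken
$t1=(-19)^12=-31
$t1=(-31)^11=-22
$t1=(-22)-19=-41
$t0=12-2=10
cmp $t0, 0  (cmp 10,0)
bgt body: taken
$t1=(-41)^10=-35
$t1=(-35)^11=-42
$t1=(-42)-19=-61
$t0=10-2=8
cmp $t0, 0  (cmp 8,0)
bgt body: taken
$t1=(-61)^8=-53
$t1=(-53)^11=-64
$t1=(-64)-19=-83
$t0=8-2=6
cmp $t0, 0  (cmp 6,0)
bgt body: taken
$t1=(-83)^6=-85
$t1=(-85)^11=-96
$t1=(-96)-19=-115
$t0=6-2=4
cmp $t0, 0  (cmp 4,0)
bgt body: taken
$t1=(-115)^4=-119
$t1=(-119)^11=-126
$t1=(-126)-19=-145
$t0=4-2=2
cmp $t0, 0  (cmp 2,0)
bgt body: taken
$t1=(-145)^2=-147
$t1=(-147)^11=-154
$t1=(-154)-19=-173
$t0=2-2=0
cmp $t0, 0  (cmp 0,0)
bgt body: not taken
$t1=0-0=0
halt.
Total executed instructions: 47.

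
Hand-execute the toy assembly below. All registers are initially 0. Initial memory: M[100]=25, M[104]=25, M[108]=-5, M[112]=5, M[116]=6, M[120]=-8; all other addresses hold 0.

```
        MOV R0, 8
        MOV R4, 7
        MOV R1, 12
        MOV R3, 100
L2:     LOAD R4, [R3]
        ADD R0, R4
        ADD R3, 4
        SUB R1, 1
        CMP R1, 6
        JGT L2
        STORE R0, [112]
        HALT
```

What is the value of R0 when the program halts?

R0=8
R4=7
R1=12
R3=100
R4=M[100]=25
R0=8+25=33
R3=100+4=104
R1=12-1=11
CMP R1, 6  (cmp 11,6)
JGT L2: taken
R4=M[104]=25
R0=33+25=58
R3=104+4=108
R1=11-1=10
CMP R1, 6  (cmp 10,6)
JGT L2: taken
R4=M[108]=-5
R0=58+(-5)=53
R3=108+4=112
R1=10-1=9
CMP R1, 6  (cmp 9,6)
JGT L2: taken
R4=M[112]=5
R0=53+5=58
R3=112+4=116
R1=9-1=8
CMP R1, 6  (cmp 8,6)
JGT L2: taken
R4=M[116]=6
R0=58+6=64
R3=116+4=120
R1=8-1=7
CMP R1, 6  (cmp 7,6)
JGT L2: taken
R4=M[120]=-8
R0=64+(-8)=56
R3=120+4=124
R1=7-1=6
CMP R1, 6  (cmp 6,6)
JGT L2: not taken
STORE R0, [112] → M[112]=56
halt.

56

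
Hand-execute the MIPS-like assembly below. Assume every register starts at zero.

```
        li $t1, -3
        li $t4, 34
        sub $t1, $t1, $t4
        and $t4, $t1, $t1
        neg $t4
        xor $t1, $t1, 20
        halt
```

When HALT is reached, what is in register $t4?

li $t1, -3 → $t1=-3
li $t4, 34 → $t4=34
sub $t1, $t1, $t4 → $t1=(-3)-34=-37
and $t4, $t1, $t1 → $t4=(-37)&(-37)=-37
neg $t4 → $t4=-(-37)=37
xor $t1, $t1, 20 → $t1=(-37)^20=-49
halt.

37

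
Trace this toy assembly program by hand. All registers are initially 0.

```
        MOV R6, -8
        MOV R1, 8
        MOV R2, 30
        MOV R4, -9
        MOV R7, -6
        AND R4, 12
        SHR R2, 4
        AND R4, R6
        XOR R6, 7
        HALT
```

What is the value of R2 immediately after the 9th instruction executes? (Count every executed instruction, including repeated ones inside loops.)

R6=-8
R1=8
R2=30
R4=-9
R7=-6
R4=(-9)&12=4
R2=30>>4=1
R4=4&(-8)=0
R6=(-8)^7=-1
After step 9: R2 = 1.

1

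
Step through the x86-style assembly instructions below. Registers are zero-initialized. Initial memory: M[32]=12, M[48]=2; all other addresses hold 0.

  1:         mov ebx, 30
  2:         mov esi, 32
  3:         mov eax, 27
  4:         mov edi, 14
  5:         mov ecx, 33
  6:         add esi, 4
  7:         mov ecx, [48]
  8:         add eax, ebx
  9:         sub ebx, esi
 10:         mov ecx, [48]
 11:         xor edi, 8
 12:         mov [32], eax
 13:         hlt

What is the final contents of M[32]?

after mov ebx, 30: ebx=30
after mov esi, 32: esi=32
after mov eax, 27: eax=27
after mov edi, 14: edi=14
after mov ecx, 33: ecx=33
after add esi, 4: esi=32+4=36
after mov ecx, [48]: ecx=M[48]=2
after add eax, ebx: eax=27+30=57
after sub ebx, esi: ebx=30-36=-6
after mov ecx, [48]: ecx=M[48]=2
after xor edi, 8: edi=14^8=6
mov [32], eax → M[32]=57
halt.

57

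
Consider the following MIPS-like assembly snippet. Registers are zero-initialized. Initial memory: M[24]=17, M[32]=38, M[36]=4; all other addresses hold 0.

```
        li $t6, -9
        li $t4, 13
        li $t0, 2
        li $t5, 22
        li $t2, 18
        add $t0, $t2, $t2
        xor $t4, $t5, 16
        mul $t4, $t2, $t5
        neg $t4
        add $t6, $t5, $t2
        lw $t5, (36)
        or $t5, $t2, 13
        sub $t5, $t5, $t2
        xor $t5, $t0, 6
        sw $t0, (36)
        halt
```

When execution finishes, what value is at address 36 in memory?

li $t6, -9 → $t6=-9
li $t4, 13 → $t4=13
li $t0, 2 → $t0=2
li $t5, 22 → $t5=22
li $t2, 18 → $t2=18
add $t0, $t2, $t2 → $t0=18+18=36
xor $t4, $t5, 16 → $t4=22^16=6
mul $t4, $t2, $t5 → $t4=18*22=396
neg $t4 → $t4=-(396)=-396
add $t6, $t5, $t2 → $t6=22+18=40
lw $t5, (36) → $t5=M[36]=4
or $t5, $t2, 13 → $t5=18|13=31
sub $t5, $t5, $t2 → $t5=31-18=13
xor $t5, $t0, 6 → $t5=36^6=34
sw $t0, (36) → M[36]=36
halt.

36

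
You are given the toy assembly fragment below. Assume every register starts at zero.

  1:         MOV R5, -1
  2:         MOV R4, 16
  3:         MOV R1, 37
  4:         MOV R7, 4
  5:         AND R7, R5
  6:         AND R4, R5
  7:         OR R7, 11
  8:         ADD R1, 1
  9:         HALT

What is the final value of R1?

after MOV R5, -1: R5=-1
after MOV R4, 16: R4=16
after MOV R1, 37: R1=37
after MOV R7, 4: R7=4
after AND R7, R5: R7=4&(-1)=4
after AND R4, R5: R4=16&(-1)=16
after OR R7, 11: R7=4|11=15
after ADD R1, 1: R1=37+1=38
halt.

38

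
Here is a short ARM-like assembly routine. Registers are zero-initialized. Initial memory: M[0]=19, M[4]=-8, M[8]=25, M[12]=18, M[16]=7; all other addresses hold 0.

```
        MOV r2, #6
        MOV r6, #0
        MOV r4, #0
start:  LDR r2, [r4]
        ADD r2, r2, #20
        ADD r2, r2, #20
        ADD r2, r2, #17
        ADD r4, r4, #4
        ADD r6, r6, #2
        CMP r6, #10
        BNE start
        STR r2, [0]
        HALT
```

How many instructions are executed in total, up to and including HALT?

after MOV r2, #6: r2=6
after MOV r6, #0: r6=0
after MOV r4, #0: r4=0
after LDR r2, [r4]: r2=M[0]=19
after ADD r2, r2, #20: r2=19+20=39
after ADD r2, r2, #20: r2=39+20=59
after ADD r2, r2, #17: r2=59+17=76
after ADD r4, r4, #4: r4=0+4=4
after ADD r6, r6, #2: r6=0+2=2
CMP r6, #10  (cmp 2,10)
BNE start: taken
after LDR r2, [r4]: r2=M[4]=-8
after ADD r2, r2, #20: r2=(-8)+20=12
after ADD r2, r2, #20: r2=12+20=32
after ADD r2, r2, #17: r2=32+17=49
after ADD r4, r4, #4: r4=4+4=8
after ADD r6, r6, #2: r6=2+2=4
CMP r6, #10  (cmp 4,10)
BNE start: taken
after LDR r2, [r4]: r2=M[8]=25
after ADD r2, r2, #20: r2=25+20=45
after ADD r2, r2, #20: r2=45+20=65
after ADD r2, r2, #17: r2=65+17=82
after ADD r4, r4, #4: r4=8+4=12
after ADD r6, r6, #2: r6=4+2=6
CMP r6, #10  (cmp 6,10)
BNE start: taken
after LDR r2, [r4]: r2=M[12]=18
after ADD r2, r2, #20: r2=18+20=38
after ADD r2, r2, #20: r2=38+20=58
after ADD r2, r2, #17: r2=58+17=75
after ADD r4, r4, #4: r4=12+4=16
after ADD r6, r6, #2: r6=6+2=8
CMP r6, #10  (cmp 8,10)
BNE start: taken
after LDR r2, [r4]: r2=M[16]=7
after ADD r2, r2, #20: r2=7+20=27
after ADD r2, r2, #20: r2=27+20=47
after ADD r2, r2, #17: r2=47+17=64
after ADD r4, r4, #4: r4=16+4=20
after ADD r6, r6, #2: r6=8+2=10
CMP r6, #10  (cmp 10,10)
BNE start: not taken
STR r2, [0] → M[0]=64
halt.
Total executed instructions: 45.

45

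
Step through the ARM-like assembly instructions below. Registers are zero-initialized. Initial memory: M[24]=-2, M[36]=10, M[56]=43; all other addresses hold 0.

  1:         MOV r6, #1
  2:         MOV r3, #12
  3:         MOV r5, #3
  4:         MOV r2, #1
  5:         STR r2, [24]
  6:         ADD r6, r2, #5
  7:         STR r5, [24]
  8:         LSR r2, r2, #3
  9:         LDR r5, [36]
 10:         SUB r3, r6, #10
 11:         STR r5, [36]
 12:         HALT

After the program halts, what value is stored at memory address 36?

10

r6=1
r3=12
r5=3
r2=1
STR r2, [24] → M[24]=1
r6=1+5=6
STR r5, [24] → M[24]=3
r2=1>>3=0
r5=M[36]=10
r3=6-10=-4
STR r5, [36] → M[36]=10
halt.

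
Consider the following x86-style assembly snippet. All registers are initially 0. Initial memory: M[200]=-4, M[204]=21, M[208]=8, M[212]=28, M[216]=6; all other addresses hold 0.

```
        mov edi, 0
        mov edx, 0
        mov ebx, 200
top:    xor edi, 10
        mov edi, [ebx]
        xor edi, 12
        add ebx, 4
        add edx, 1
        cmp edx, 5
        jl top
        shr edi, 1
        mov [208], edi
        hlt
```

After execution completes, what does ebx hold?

after mov edi, 0: edi=0
after mov edx, 0: edx=0
after mov ebx, 200: ebx=200
after xor edi, 10: edi=0^10=10
after mov edi, [ebx]: edi=M[200]=-4
after xor edi, 12: edi=(-4)^12=-16
after add ebx, 4: ebx=200+4=204
after add edx, 1: edx=0+1=1
cmp edx, 5  (cmp 1,5)
jl top: taken
after xor edi, 10: edi=(-16)^10=-6
after mov edi, [ebx]: edi=M[204]=21
after xor edi, 12: edi=21^12=25
after add ebx, 4: ebx=204+4=208
after add edx, 1: edx=1+1=2
cmp edx, 5  (cmp 2,5)
jl top: taken
after xor edi, 10: edi=25^10=19
after mov edi, [ebx]: edi=M[208]=8
after xor edi, 12: edi=8^12=4
after add ebx, 4: ebx=208+4=212
after add edx, 1: edx=2+1=3
cmp edx, 5  (cmp 3,5)
jl top: taken
after xor edi, 10: edi=4^10=14
after mov edi, [ebx]: edi=M[212]=28
after xor edi, 12: edi=28^12=16
after add ebx, 4: ebx=212+4=216
after add edx, 1: edx=3+1=4
cmp edx, 5  (cmp 4,5)
jl top: taken
after xor edi, 10: edi=16^10=26
after mov edi, [ebx]: edi=M[216]=6
after xor edi, 12: edi=6^12=10
after add ebx, 4: ebx=216+4=220
after add edx, 1: edx=4+1=5
cmp edx, 5  (cmp 5,5)
jl top: not taken
after shr edi, 1: edi=10>>1=5
mov [208], edi → M[208]=5
halt.

220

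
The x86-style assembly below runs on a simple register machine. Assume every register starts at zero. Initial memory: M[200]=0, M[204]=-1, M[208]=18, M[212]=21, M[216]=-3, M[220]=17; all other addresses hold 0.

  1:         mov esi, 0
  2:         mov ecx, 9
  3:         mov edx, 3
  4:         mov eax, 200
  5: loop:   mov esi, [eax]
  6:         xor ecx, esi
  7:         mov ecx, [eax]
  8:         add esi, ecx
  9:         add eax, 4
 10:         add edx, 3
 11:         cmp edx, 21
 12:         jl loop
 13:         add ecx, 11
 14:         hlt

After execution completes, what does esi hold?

34

mov esi, 0 → esi=0
mov ecx, 9 → ecx=9
mov edx, 3 → edx=3
mov eax, 200 → eax=200
mov esi, [eax] → esi=M[200]=0
xor ecx, esi → ecx=9^0=9
mov ecx, [eax] → ecx=M[200]=0
add esi, ecx → esi=0+0=0
add eax, 4 → eax=200+4=204
add edx, 3 → edx=3+3=6
cmp edx, 21  (cmp 6,21)
jl loop: taken
mov esi, [eax] → esi=M[204]=-1
xor ecx, esi → ecx=0^(-1)=-1
mov ecx, [eax] → ecx=M[204]=-1
add esi, ecx → esi=(-1)+(-1)=-2
add eax, 4 → eax=204+4=208
add edx, 3 → edx=6+3=9
cmp edx, 21  (cmp 9,21)
jl loop: taken
mov esi, [eax] → esi=M[208]=18
xor ecx, esi → ecx=(-1)^18=-19
mov ecx, [eax] → ecx=M[208]=18
add esi, ecx → esi=18+18=36
add eax, 4 → eax=208+4=212
add edx, 3 → edx=9+3=12
cmp edx, 21  (cmp 12,21)
jl loop: taken
mov esi, [eax] → esi=M[212]=21
xor ecx, esi → ecx=18^21=7
mov ecx, [eax] → ecx=M[212]=21
add esi, ecx → esi=21+21=42
add eax, 4 → eax=212+4=216
add edx, 3 → edx=12+3=15
cmp edx, 21  (cmp 15,21)
jl loop: taken
mov esi, [eax] → esi=M[216]=-3
xor ecx, esi → ecx=21^(-3)=-24
mov ecx, [eax] → ecx=M[216]=-3
add esi, ecx → esi=(-3)+(-3)=-6
add eax, 4 → eax=216+4=220
add edx, 3 → edx=15+3=18
cmp edx, 21  (cmp 18,21)
jl loop: taken
mov esi, [eax] → esi=M[220]=17
xor ecx, esi → ecx=(-3)^17=-20
mov ecx, [eax] → ecx=M[220]=17
add esi, ecx → esi=17+17=34
add eax, 4 → eax=220+4=224
add edx, 3 → edx=18+3=21
cmp edx, 21  (cmp 21,21)
jl loop: not taken
add ecx, 11 → ecx=17+11=28
halt.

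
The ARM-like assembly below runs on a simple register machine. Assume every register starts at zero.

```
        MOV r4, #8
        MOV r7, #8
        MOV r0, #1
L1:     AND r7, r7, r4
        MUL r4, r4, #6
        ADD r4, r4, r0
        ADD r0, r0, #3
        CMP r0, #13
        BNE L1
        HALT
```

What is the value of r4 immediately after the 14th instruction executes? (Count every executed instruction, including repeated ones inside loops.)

MOV r4, #8 → r4=8
MOV r7, #8 → r7=8
MOV r0, #1 → r0=1
AND r7, r7, r4 → r7=8&8=8
MUL r4, r4, #6 → r4=8*6=48
ADD r4, r4, r0 → r4=48+1=49
ADD r0, r0, #3 → r0=1+3=4
CMP r0, #13  (cmp 4,13)
BNE L1: taken
AND r7, r7, r4 → r7=8&49=0
MUL r4, r4, #6 → r4=49*6=294
ADD r4, r4, r0 → r4=294+4=298
ADD r0, r0, #3 → r0=4+3=7
CMP r0, #13  (cmp 7,13)
After step 14: r4 = 298.

298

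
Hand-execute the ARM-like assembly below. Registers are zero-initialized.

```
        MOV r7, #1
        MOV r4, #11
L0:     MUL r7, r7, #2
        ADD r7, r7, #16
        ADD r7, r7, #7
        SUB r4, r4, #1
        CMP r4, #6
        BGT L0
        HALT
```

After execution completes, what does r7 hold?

745

after MOV r7, #1: r7=1
after MOV r4, #11: r4=11
after MUL r7, r7, #2: r7=1*2=2
after ADD r7, r7, #16: r7=2+16=18
after ADD r7, r7, #7: r7=18+7=25
after SUB r4, r4, #1: r4=11-1=10
CMP r4, #6  (cmp 10,6)
BGT L0: taken
after MUL r7, r7, #2: r7=25*2=50
after ADD r7, r7, #16: r7=50+16=66
after ADD r7, r7, #7: r7=66+7=73
after SUB r4, r4, #1: r4=10-1=9
CMP r4, #6  (cmp 9,6)
BGT L0: taken
after MUL r7, r7, #2: r7=73*2=146
after ADD r7, r7, #16: r7=146+16=162
after ADD r7, r7, #7: r7=162+7=169
after SUB r4, r4, #1: r4=9-1=8
CMP r4, #6  (cmp 8,6)
BGT L0: taken
after MUL r7, r7, #2: r7=169*2=338
after ADD r7, r7, #16: r7=338+16=354
after ADD r7, r7, #7: r7=354+7=361
after SUB r4, r4, #1: r4=8-1=7
CMP r4, #6  (cmp 7,6)
BGT L0: taken
after MUL r7, r7, #2: r7=361*2=722
after ADD r7, r7, #16: r7=722+16=738
after ADD r7, r7, #7: r7=738+7=745
after SUB r4, r4, #1: r4=7-1=6
CMP r4, #6  (cmp 6,6)
BGT L0: not taken
halt.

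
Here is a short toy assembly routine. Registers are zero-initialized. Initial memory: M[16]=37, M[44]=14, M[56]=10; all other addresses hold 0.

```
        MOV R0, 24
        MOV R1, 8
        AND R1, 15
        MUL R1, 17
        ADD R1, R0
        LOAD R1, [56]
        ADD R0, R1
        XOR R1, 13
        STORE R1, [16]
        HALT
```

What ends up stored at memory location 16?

7

after MOV R0, 24: R0=24
after MOV R1, 8: R1=8
after AND R1, 15: R1=8&15=8
after MUL R1, 17: R1=8*17=136
after ADD R1, R0: R1=136+24=160
after LOAD R1, [56]: R1=M[56]=10
after ADD R0, R1: R0=24+10=34
after XOR R1, 13: R1=10^13=7
STORE R1, [16] → M[16]=7
halt.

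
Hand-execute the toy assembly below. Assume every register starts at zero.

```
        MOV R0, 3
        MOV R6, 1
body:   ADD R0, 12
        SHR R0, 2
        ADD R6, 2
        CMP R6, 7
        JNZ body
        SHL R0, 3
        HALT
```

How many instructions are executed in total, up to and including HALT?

19

MOV R0, 3 → R0=3
MOV R6, 1 → R6=1
ADD R0, 12 → R0=3+12=15
SHR R0, 2 → R0=15>>2=3
ADD R6, 2 → R6=1+2=3
CMP R6, 7  (cmp 3,7)
JNZ body: taken
ADD R0, 12 → R0=3+12=15
SHR R0, 2 → R0=15>>2=3
ADD R6, 2 → R6=3+2=5
CMP R6, 7  (cmp 5,7)
JNZ body: taken
ADD R0, 12 → R0=3+12=15
SHR R0, 2 → R0=15>>2=3
ADD R6, 2 → R6=5+2=7
CMP R6, 7  (cmp 7,7)
JNZ body: not taken
SHL R0, 3 → R0=3<<3=24
halt.
Total executed instructions: 19.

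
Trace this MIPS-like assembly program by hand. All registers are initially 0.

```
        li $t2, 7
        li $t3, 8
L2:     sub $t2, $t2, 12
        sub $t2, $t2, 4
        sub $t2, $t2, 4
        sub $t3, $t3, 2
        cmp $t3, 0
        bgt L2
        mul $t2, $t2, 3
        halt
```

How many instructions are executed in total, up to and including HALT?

after li $t2, 7: $t2=7
after li $t3, 8: $t3=8
after sub $t2, $t2, 12: $t2=7-12=-5
after sub $t2, $t2, 4: $t2=(-5)-4=-9
after sub $t2, $t2, 4: $t2=(-9)-4=-13
after sub $t3, $t3, 2: $t3=8-2=6
cmp $t3, 0  (cmp 6,0)
bgt L2: taken
after sub $t2, $t2, 12: $t2=(-13)-12=-25
after sub $t2, $t2, 4: $t2=(-25)-4=-29
after sub $t2, $t2, 4: $t2=(-29)-4=-33
after sub $t3, $t3, 2: $t3=6-2=4
cmp $t3, 0  (cmp 4,0)
bgt L2: taken
after sub $t2, $t2, 12: $t2=(-33)-12=-45
after sub $t2, $t2, 4: $t2=(-45)-4=-49
after sub $t2, $t2, 4: $t2=(-49)-4=-53
after sub $t3, $t3, 2: $t3=4-2=2
cmp $t3, 0  (cmp 2,0)
bgt L2: taken
after sub $t2, $t2, 12: $t2=(-53)-12=-65
after sub $t2, $t2, 4: $t2=(-65)-4=-69
after sub $t2, $t2, 4: $t2=(-69)-4=-73
after sub $t3, $t3, 2: $t3=2-2=0
cmp $t3, 0  (cmp 0,0)
bgt L2: not taken
after mul $t2, $t2, 3: $t2=(-73)*3=-219
halt.
Total executed instructions: 28.

28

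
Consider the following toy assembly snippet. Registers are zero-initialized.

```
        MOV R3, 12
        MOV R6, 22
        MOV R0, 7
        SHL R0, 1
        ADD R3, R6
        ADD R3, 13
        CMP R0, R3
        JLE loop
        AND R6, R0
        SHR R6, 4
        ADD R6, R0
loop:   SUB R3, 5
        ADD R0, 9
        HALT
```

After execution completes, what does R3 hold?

42

R3=12
R6=22
R0=7
R0=7<<1=14
R3=12+22=34
R3=34+13=47
CMP R0, R3  (cmp 14,47)
JLE loop: taken
R3=47-5=42
R0=14+9=23
halt.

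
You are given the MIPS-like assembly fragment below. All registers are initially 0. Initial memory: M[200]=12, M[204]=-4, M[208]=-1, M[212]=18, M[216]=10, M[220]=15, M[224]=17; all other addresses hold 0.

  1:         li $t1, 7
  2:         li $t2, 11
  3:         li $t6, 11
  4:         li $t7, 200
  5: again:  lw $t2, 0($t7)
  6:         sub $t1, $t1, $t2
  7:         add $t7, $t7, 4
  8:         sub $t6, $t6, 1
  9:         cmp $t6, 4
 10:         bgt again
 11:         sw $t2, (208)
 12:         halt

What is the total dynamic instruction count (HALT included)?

48

li $t1, 7 → $t1=7
li $t2, 11 → $t2=11
li $t6, 11 → $t6=11
li $t7, 200 → $t7=200
lw $t2, 0($t7) → $t2=M[200]=12
sub $t1, $t1, $t2 → $t1=7-12=-5
add $t7, $t7, 4 → $t7=200+4=204
sub $t6, $t6, 1 → $t6=11-1=10
cmp $t6, 4  (cmp 10,4)
bgt again: taken
lw $t2, 0($t7) → $t2=M[204]=-4
sub $t1, $t1, $t2 → $t1=(-5)-(-4)=-1
add $t7, $t7, 4 → $t7=204+4=208
sub $t6, $t6, 1 → $t6=10-1=9
cmp $t6, 4  (cmp 9,4)
bgt again: taken
lw $t2, 0($t7) → $t2=M[208]=-1
sub $t1, $t1, $t2 → $t1=(-1)-(-1)=0
add $t7, $t7, 4 → $t7=208+4=212
sub $t6, $t6, 1 → $t6=9-1=8
cmp $t6, 4  (cmp 8,4)
bgt again: taken
lw $t2, 0($t7) → $t2=M[212]=18
sub $t1, $t1, $t2 → $t1=0-18=-18
add $t7, $t7, 4 → $t7=212+4=216
sub $t6, $t6, 1 → $t6=8-1=7
cmp $t6, 4  (cmp 7,4)
bgt again: taken
lw $t2, 0($t7) → $t2=M[216]=10
sub $t1, $t1, $t2 → $t1=(-18)-10=-28
add $t7, $t7, 4 → $t7=216+4=220
sub $t6, $t6, 1 → $t6=7-1=6
cmp $t6, 4  (cmp 6,4)
bgt again: taken
lw $t2, 0($t7) → $t2=M[220]=15
sub $t1, $t1, $t2 → $t1=(-28)-15=-43
add $t7, $t7, 4 → $t7=220+4=224
sub $t6, $t6, 1 → $t6=6-1=5
cmp $t6, 4  (cmp 5,4)
bgt again: taken
lw $t2, 0($t7) → $t2=M[224]=17
sub $t1, $t1, $t2 → $t1=(-43)-17=-60
add $t7, $t7, 4 → $t7=224+4=228
sub $t6, $t6, 1 → $t6=5-1=4
cmp $t6, 4  (cmp 4,4)
bgt again: not taken
sw $t2, (208) → M[208]=17
halt.
Total executed instructions: 48.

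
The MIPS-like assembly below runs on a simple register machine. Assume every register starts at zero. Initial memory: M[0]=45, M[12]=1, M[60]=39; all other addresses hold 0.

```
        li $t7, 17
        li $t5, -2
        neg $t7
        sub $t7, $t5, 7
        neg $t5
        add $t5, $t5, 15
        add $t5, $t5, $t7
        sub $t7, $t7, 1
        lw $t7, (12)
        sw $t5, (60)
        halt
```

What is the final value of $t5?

li $t7, 17 → $t7=17
li $t5, -2 → $t5=-2
neg $t7 → $t7=-(17)=-17
sub $t7, $t5, 7 → $t7=(-2)-7=-9
neg $t5 → $t5=-(-2)=2
add $t5, $t5, 15 → $t5=2+15=17
add $t5, $t5, $t7 → $t5=17+(-9)=8
sub $t7, $t7, 1 → $t7=(-9)-1=-10
lw $t7, (12) → $t7=M[12]=1
sw $t5, (60) → M[60]=8
halt.

8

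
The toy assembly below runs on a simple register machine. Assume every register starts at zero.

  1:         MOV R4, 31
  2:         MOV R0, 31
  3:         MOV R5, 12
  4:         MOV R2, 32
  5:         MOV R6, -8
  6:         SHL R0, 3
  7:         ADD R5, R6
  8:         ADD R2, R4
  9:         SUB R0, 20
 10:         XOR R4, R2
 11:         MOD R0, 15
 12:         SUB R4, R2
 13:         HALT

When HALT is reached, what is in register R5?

after MOV R4, 31: R4=31
after MOV R0, 31: R0=31
after MOV R5, 12: R5=12
after MOV R2, 32: R2=32
after MOV R6, -8: R6=-8
after SHL R0, 3: R0=31<<3=248
after ADD R5, R6: R5=12+(-8)=4
after ADD R2, R4: R2=32+31=63
after SUB R0, 20: R0=248-20=228
after XOR R4, R2: R4=31^63=32
after MOD R0, 15: R0=228%15=3
after SUB R4, R2: R4=32-63=-31
halt.

4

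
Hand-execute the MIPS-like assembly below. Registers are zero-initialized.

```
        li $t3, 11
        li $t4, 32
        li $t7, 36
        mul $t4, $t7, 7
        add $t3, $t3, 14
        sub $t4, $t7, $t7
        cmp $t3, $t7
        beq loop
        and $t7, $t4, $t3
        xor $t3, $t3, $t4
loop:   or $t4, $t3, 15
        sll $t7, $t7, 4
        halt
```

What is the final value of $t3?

after li $t3, 11: $t3=11
after li $t4, 32: $t4=32
after li $t7, 36: $t7=36
after mul $t4, $t7, 7: $t4=36*7=252
after add $t3, $t3, 14: $t3=11+14=25
after sub $t4, $t7, $t7: $t4=36-36=0
cmp $t3, $t7  (cmp 25,36)
beq loop: not taken
after and $t7, $t4, $t3: $t7=0&25=0
after xor $t3, $t3, $t4: $t3=25^0=25
after or $t4, $t3, 15: $t4=25|15=31
after sll $t7, $t7, 4: $t7=0<<4=0
halt.

25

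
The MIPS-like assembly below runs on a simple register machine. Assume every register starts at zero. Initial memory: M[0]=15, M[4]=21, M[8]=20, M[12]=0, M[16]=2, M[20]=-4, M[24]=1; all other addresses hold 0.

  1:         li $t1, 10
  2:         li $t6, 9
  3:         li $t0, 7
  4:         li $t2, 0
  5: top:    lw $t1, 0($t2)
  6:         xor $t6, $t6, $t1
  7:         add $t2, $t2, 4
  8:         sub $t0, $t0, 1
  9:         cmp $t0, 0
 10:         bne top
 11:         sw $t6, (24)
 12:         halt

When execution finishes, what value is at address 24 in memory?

-8

$t1=10
$t6=9
$t0=7
$t2=0
$t1=M[0]=15
$t6=9^15=6
$t2=0+4=4
$t0=7-1=6
cmp $t0, 0  (cmp 6,0)
bne top: taken
$t1=M[4]=21
$t6=6^21=19
$t2=4+4=8
$t0=6-1=5
cmp $t0, 0  (cmp 5,0)
bne top: taken
$t1=M[8]=20
$t6=19^20=7
$t2=8+4=12
$t0=5-1=4
cmp $t0, 0  (cmp 4,0)
bne top: taken
$t1=M[12]=0
$t6=7^0=7
$t2=12+4=16
$t0=4-1=3
cmp $t0, 0  (cmp 3,0)
bne top: taken
$t1=M[16]=2
$t6=7^2=5
$t2=16+4=20
$t0=3-1=2
cmp $t0, 0  (cmp 2,0)
bne top: taken
$t1=M[20]=-4
$t6=5^(-4)=-7
$t2=20+4=24
$t0=2-1=1
cmp $t0, 0  (cmp 1,0)
bne top: taken
$t1=M[24]=1
$t6=(-7)^1=-8
$t2=24+4=28
$t0=1-1=0
cmp $t0, 0  (cmp 0,0)
bne top: not taken
sw $t6, (24) → M[24]=-8
halt.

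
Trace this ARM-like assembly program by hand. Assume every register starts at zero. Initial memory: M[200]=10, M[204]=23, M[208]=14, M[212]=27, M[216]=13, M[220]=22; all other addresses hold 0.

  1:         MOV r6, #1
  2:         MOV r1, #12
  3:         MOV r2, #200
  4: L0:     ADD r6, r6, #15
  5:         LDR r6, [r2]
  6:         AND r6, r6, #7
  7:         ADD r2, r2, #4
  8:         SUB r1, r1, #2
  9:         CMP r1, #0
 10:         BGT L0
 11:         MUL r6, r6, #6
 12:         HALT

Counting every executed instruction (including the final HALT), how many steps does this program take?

47

after MOV r6, #1: r6=1
after MOV r1, #12: r1=12
after MOV r2, #200: r2=200
after ADD r6, r6, #15: r6=1+15=16
after LDR r6, [r2]: r6=M[200]=10
after AND r6, r6, #7: r6=10&7=2
after ADD r2, r2, #4: r2=200+4=204
after SUB r1, r1, #2: r1=12-2=10
CMP r1, #0  (cmp 10,0)
BGT L0: taken
after ADD r6, r6, #15: r6=2+15=17
after LDR r6, [r2]: r6=M[204]=23
after AND r6, r6, #7: r6=23&7=7
after ADD r2, r2, #4: r2=204+4=208
after SUB r1, r1, #2: r1=10-2=8
CMP r1, #0  (cmp 8,0)
BGT L0: taken
after ADD r6, r6, #15: r6=7+15=22
after LDR r6, [r2]: r6=M[208]=14
after AND r6, r6, #7: r6=14&7=6
after ADD r2, r2, #4: r2=208+4=212
after SUB r1, r1, #2: r1=8-2=6
CMP r1, #0  (cmp 6,0)
BGT L0: taken
after ADD r6, r6, #15: r6=6+15=21
after LDR r6, [r2]: r6=M[212]=27
after AND r6, r6, #7: r6=27&7=3
after ADD r2, r2, #4: r2=212+4=216
after SUB r1, r1, #2: r1=6-2=4
CMP r1, #0  (cmp 4,0)
BGT L0: taken
after ADD r6, r6, #15: r6=3+15=18
after LDR r6, [r2]: r6=M[216]=13
after AND r6, r6, #7: r6=13&7=5
after ADD r2, r2, #4: r2=216+4=220
after SUB r1, r1, #2: r1=4-2=2
CMP r1, #0  (cmp 2,0)
BGT L0: taken
after ADD r6, r6, #15: r6=5+15=20
after LDR r6, [r2]: r6=M[220]=22
after AND r6, r6, #7: r6=22&7=6
after ADD r2, r2, #4: r2=220+4=224
after SUB r1, r1, #2: r1=2-2=0
CMP r1, #0  (cmp 0,0)
BGT L0: not taken
after MUL r6, r6, #6: r6=6*6=36
halt.
Total executed instructions: 47.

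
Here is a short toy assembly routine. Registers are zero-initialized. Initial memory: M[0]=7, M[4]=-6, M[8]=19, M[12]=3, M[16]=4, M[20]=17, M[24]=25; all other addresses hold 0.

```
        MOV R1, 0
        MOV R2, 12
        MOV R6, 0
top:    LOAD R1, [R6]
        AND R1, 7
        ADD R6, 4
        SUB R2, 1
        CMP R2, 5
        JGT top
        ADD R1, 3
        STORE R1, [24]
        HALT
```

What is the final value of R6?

28

MOV R1, 0 → R1=0
MOV R2, 12 → R2=12
MOV R6, 0 → R6=0
LOAD R1, [R6] → R1=M[0]=7
AND R1, 7 → R1=7&7=7
ADD R6, 4 → R6=0+4=4
SUB R2, 1 → R2=12-1=11
CMP R2, 5  (cmp 11,5)
JGT top: taken
LOAD R1, [R6] → R1=M[4]=-6
AND R1, 7 → R1=(-6)&7=2
ADD R6, 4 → R6=4+4=8
SUB R2, 1 → R2=11-1=10
CMP R2, 5  (cmp 10,5)
JGT top: taken
LOAD R1, [R6] → R1=M[8]=19
AND R1, 7 → R1=19&7=3
ADD R6, 4 → R6=8+4=12
SUB R2, 1 → R2=10-1=9
CMP R2, 5  (cmp 9,5)
JGT top: taken
LOAD R1, [R6] → R1=M[12]=3
AND R1, 7 → R1=3&7=3
ADD R6, 4 → R6=12+4=16
SUB R2, 1 → R2=9-1=8
CMP R2, 5  (cmp 8,5)
JGT top: taken
LOAD R1, [R6] → R1=M[16]=4
AND R1, 7 → R1=4&7=4
ADD R6, 4 → R6=16+4=20
SUB R2, 1 → R2=8-1=7
CMP R2, 5  (cmp 7,5)
JGT top: taken
LOAD R1, [R6] → R1=M[20]=17
AND R1, 7 → R1=17&7=1
ADD R6, 4 → R6=20+4=24
SUB R2, 1 → R2=7-1=6
CMP R2, 5  (cmp 6,5)
JGT top: taken
LOAD R1, [R6] → R1=M[24]=25
AND R1, 7 → R1=25&7=1
ADD R6, 4 → R6=24+4=28
SUB R2, 1 → R2=6-1=5
CMP R2, 5  (cmp 5,5)
JGT top: not taken
ADD R1, 3 → R1=1+3=4
STORE R1, [24] → M[24]=4
halt.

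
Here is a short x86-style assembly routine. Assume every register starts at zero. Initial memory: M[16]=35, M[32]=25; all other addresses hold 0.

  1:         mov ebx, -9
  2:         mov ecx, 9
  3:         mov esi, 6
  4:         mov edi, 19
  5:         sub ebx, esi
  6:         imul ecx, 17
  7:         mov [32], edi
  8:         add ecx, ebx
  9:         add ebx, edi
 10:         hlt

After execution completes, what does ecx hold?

138

ebx=-9
ecx=9
esi=6
edi=19
ebx=(-9)-6=-15
ecx=9*17=153
mov [32], edi → M[32]=19
ecx=153+(-15)=138
ebx=(-15)+19=4
halt.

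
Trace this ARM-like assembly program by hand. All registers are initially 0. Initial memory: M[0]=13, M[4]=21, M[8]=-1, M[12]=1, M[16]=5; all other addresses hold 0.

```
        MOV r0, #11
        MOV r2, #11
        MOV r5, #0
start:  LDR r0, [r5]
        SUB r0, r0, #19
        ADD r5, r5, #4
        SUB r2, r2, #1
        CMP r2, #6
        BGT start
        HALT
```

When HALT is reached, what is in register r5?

20

after MOV r0, #11: r0=11
after MOV r2, #11: r2=11
after MOV r5, #0: r5=0
after LDR r0, [r5]: r0=M[0]=13
after SUB r0, r0, #19: r0=13-19=-6
after ADD r5, r5, #4: r5=0+4=4
after SUB r2, r2, #1: r2=11-1=10
CMP r2, #6  (cmp 10,6)
BGT start: taken
after LDR r0, [r5]: r0=M[4]=21
after SUB r0, r0, #19: r0=21-19=2
after ADD r5, r5, #4: r5=4+4=8
after SUB r2, r2, #1: r2=10-1=9
CMP r2, #6  (cmp 9,6)
BGT start: taken
after LDR r0, [r5]: r0=M[8]=-1
after SUB r0, r0, #19: r0=(-1)-19=-20
after ADD r5, r5, #4: r5=8+4=12
after SUB r2, r2, #1: r2=9-1=8
CMP r2, #6  (cmp 8,6)
BGT start: taken
after LDR r0, [r5]: r0=M[12]=1
after SUB r0, r0, #19: r0=1-19=-18
after ADD r5, r5, #4: r5=12+4=16
after SUB r2, r2, #1: r2=8-1=7
CMP r2, #6  (cmp 7,6)
BGT start: taken
after LDR r0, [r5]: r0=M[16]=5
after SUB r0, r0, #19: r0=5-19=-14
after ADD r5, r5, #4: r5=16+4=20
after SUB r2, r2, #1: r2=7-1=6
CMP r2, #6  (cmp 6,6)
BGT start: not taken
halt.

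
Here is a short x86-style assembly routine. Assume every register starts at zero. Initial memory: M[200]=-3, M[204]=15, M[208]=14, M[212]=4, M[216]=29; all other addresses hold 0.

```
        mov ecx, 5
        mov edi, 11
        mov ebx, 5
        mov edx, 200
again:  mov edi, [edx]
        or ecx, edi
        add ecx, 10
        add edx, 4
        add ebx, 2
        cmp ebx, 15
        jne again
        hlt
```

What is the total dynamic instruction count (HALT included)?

40

ecx=5
edi=11
ebx=5
edx=200
edi=M[200]=-3
ecx=5|(-3)=-3
ecx=(-3)+10=7
edx=200+4=204
ebx=5+2=7
cmp ebx, 15  (cmp 7,15)
jne again: taken
edi=M[204]=15
ecx=7|15=15
ecx=15+10=25
edx=204+4=208
ebx=7+2=9
cmp ebx, 15  (cmp 9,15)
jne again: taken
edi=M[208]=14
ecx=25|14=31
ecx=31+10=41
edx=208+4=212
ebx=9+2=11
cmp ebx, 15  (cmp 11,15)
jne again: taken
edi=M[212]=4
ecx=41|4=45
ecx=45+10=55
edx=212+4=216
ebx=11+2=13
cmp ebx, 15  (cmp 13,15)
jne again: taken
edi=M[216]=29
ecx=55|29=63
ecx=63+10=73
edx=216+4=220
ebx=13+2=15
cmp ebx, 15  (cmp 15,15)
jne again: not taken
halt.
Total executed instructions: 40.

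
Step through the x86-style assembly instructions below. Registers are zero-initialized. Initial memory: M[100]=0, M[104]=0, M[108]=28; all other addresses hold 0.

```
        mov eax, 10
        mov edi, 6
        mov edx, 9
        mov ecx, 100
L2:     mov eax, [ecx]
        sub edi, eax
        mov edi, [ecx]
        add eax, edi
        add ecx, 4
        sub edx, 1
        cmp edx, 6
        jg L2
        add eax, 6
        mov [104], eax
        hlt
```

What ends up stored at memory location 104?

62

eax=10
edi=6
edx=9
ecx=100
eax=M[100]=0
edi=6-0=6
edi=M[100]=0
eax=0+0=0
ecx=100+4=104
edx=9-1=8
cmp edx, 6  (cmp 8,6)
jg L2: taken
eax=M[104]=0
edi=0-0=0
edi=M[104]=0
eax=0+0=0
ecx=104+4=108
edx=8-1=7
cmp edx, 6  (cmp 7,6)
jg L2: taken
eax=M[108]=28
edi=0-28=-28
edi=M[108]=28
eax=28+28=56
ecx=108+4=112
edx=7-1=6
cmp edx, 6  (cmp 6,6)
jg L2: not taken
eax=56+6=62
mov [104], eax → M[104]=62
halt.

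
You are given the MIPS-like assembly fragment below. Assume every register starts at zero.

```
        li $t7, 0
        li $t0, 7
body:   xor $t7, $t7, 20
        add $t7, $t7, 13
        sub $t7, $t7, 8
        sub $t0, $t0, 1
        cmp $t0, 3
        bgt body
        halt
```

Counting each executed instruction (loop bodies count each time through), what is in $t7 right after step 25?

36

$t7=0
$t0=7
$t7=0^20=20
$t7=20+13=33
$t7=33-8=25
$t0=7-1=6
cmp $t0, 3  (cmp 6,3)
bgt body: taken
$t7=25^20=13
$t7=13+13=26
$t7=26-8=18
$t0=6-1=5
cmp $t0, 3  (cmp 5,3)
bgt body: taken
$t7=18^20=6
$t7=6+13=19
$t7=19-8=11
$t0=5-1=4
cmp $t0, 3  (cmp 4,3)
bgt body: taken
$t7=11^20=31
$t7=31+13=44
$t7=44-8=36
$t0=4-1=3
cmp $t0, 3  (cmp 3,3)
After step 25: $t7 = 36.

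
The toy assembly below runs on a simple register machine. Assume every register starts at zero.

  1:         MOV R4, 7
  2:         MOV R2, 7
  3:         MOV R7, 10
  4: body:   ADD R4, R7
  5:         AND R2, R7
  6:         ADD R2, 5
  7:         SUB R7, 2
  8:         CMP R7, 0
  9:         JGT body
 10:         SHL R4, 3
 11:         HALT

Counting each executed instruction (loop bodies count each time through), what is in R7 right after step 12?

8

after MOV R4, 7: R4=7
after MOV R2, 7: R2=7
after MOV R7, 10: R7=10
after ADD R4, R7: R4=7+10=17
after AND R2, R7: R2=7&10=2
after ADD R2, 5: R2=2+5=7
after SUB R7, 2: R7=10-2=8
CMP R7, 0  (cmp 8,0)
JGT body: taken
after ADD R4, R7: R4=17+8=25
after AND R2, R7: R2=7&8=0
after ADD R2, 5: R2=0+5=5
After step 12: R7 = 8.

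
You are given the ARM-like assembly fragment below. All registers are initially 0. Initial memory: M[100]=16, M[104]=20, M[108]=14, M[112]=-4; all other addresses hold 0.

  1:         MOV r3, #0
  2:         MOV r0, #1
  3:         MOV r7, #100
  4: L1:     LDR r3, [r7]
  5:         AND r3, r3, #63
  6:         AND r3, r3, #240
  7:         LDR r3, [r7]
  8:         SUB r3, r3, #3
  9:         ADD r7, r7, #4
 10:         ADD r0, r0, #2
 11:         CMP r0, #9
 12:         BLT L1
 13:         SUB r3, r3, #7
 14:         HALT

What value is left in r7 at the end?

116

after MOV r3, #0: r3=0
after MOV r0, #1: r0=1
after MOV r7, #100: r7=100
after LDR r3, [r7]: r3=M[100]=16
after AND r3, r3, #63: r3=16&63=16
after AND r3, r3, #240: r3=16&240=16
after LDR r3, [r7]: r3=M[100]=16
after SUB r3, r3, #3: r3=16-3=13
after ADD r7, r7, #4: r7=100+4=104
after ADD r0, r0, #2: r0=1+2=3
CMP r0, #9  (cmp 3,9)
BLT L1: taken
after LDR r3, [r7]: r3=M[104]=20
after AND r3, r3, #63: r3=20&63=20
after AND r3, r3, #240: r3=20&240=16
after LDR r3, [r7]: r3=M[104]=20
after SUB r3, r3, #3: r3=20-3=17
after ADD r7, r7, #4: r7=104+4=108
after ADD r0, r0, #2: r0=3+2=5
CMP r0, #9  (cmp 5,9)
BLT L1: taken
after LDR r3, [r7]: r3=M[108]=14
after AND r3, r3, #63: r3=14&63=14
after AND r3, r3, #240: r3=14&240=0
after LDR r3, [r7]: r3=M[108]=14
after SUB r3, r3, #3: r3=14-3=11
after ADD r7, r7, #4: r7=108+4=112
after ADD r0, r0, #2: r0=5+2=7
CMP r0, #9  (cmp 7,9)
BLT L1: taken
after LDR r3, [r7]: r3=M[112]=-4
after AND r3, r3, #63: r3=(-4)&63=60
after AND r3, r3, #240: r3=60&240=48
after LDR r3, [r7]: r3=M[112]=-4
after SUB r3, r3, #3: r3=(-4)-3=-7
after ADD r7, r7, #4: r7=112+4=116
after ADD r0, r0, #2: r0=7+2=9
CMP r0, #9  (cmp 9,9)
BLT L1: not taken
after SUB r3, r3, #7: r3=(-7)-7=-14
halt.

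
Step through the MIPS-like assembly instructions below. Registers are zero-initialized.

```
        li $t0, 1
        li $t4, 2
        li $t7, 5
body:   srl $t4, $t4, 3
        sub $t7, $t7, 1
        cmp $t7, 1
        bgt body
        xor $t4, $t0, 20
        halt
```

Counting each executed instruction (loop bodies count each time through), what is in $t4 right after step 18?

0

$t0=1
$t4=2
$t7=5
$t4=2>>3=0
$t7=5-1=4
cmp $t7, 1  (cmp 4,1)
bgt body: taken
$t4=0>>3=0
$t7=4-1=3
cmp $t7, 1  (cmp 3,1)
bgt body: taken
$t4=0>>3=0
$t7=3-1=2
cmp $t7, 1  (cmp 2,1)
bgt body: taken
$t4=0>>3=0
$t7=2-1=1
cmp $t7, 1  (cmp 1,1)
After step 18: $t4 = 0.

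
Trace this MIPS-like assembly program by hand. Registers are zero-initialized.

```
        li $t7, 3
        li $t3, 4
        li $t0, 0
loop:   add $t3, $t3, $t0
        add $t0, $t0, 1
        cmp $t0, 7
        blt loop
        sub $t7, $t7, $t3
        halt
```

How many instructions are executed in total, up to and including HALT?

33

li $t7, 3 → $t7=3
li $t3, 4 → $t3=4
li $t0, 0 → $t0=0
add $t3, $t3, $t0 → $t3=4+0=4
add $t0, $t0, 1 → $t0=0+1=1
cmp $t0, 7  (cmp 1,7)
blt loop: taken
add $t3, $t3, $t0 → $t3=4+1=5
add $t0, $t0, 1 → $t0=1+1=2
cmp $t0, 7  (cmp 2,7)
blt loop: taken
add $t3, $t3, $t0 → $t3=5+2=7
add $t0, $t0, 1 → $t0=2+1=3
cmp $t0, 7  (cmp 3,7)
blt loop: taken
add $t3, $t3, $t0 → $t3=7+3=10
add $t0, $t0, 1 → $t0=3+1=4
cmp $t0, 7  (cmp 4,7)
blt loop: taken
add $t3, $t3, $t0 → $t3=10+4=14
add $t0, $t0, 1 → $t0=4+1=5
cmp $t0, 7  (cmp 5,7)
blt loop: taken
add $t3, $t3, $t0 → $t3=14+5=19
add $t0, $t0, 1 → $t0=5+1=6
cmp $t0, 7  (cmp 6,7)
blt loop: taken
add $t3, $t3, $t0 → $t3=19+6=25
add $t0, $t0, 1 → $t0=6+1=7
cmp $t0, 7  (cmp 7,7)
blt loop: not taken
sub $t7, $t7, $t3 → $t7=3-25=-22
halt.
Total executed instructions: 33.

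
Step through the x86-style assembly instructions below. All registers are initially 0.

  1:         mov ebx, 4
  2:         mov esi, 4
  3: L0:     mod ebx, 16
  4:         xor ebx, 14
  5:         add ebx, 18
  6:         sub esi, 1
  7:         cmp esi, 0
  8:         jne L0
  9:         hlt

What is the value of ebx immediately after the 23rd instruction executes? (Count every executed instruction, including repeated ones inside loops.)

20

after mov ebx, 4: ebx=4
after mov esi, 4: esi=4
after mod ebx, 16: ebx=4%16=4
after xor ebx, 14: ebx=4^14=10
after add ebx, 18: ebx=10+18=28
after sub esi, 1: esi=4-1=3
cmp esi, 0  (cmp 3,0)
jne L0: taken
after mod ebx, 16: ebx=28%16=12
after xor ebx, 14: ebx=12^14=2
after add ebx, 18: ebx=2+18=20
after sub esi, 1: esi=3-1=2
cmp esi, 0  (cmp 2,0)
jne L0: taken
after mod ebx, 16: ebx=20%16=4
after xor ebx, 14: ebx=4^14=10
after add ebx, 18: ebx=10+18=28
after sub esi, 1: esi=2-1=1
cmp esi, 0  (cmp 1,0)
jne L0: taken
after mod ebx, 16: ebx=28%16=12
after xor ebx, 14: ebx=12^14=2
after add ebx, 18: ebx=2+18=20
After step 23: ebx = 20.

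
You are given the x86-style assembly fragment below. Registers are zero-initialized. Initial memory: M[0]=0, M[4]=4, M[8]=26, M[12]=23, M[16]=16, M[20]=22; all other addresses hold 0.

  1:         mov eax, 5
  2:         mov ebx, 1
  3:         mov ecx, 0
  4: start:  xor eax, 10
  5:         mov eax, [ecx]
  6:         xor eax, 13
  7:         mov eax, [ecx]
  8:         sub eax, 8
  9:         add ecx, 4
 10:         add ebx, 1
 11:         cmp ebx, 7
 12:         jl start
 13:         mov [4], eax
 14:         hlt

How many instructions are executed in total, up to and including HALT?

59

mov eax, 5 → eax=5
mov ebx, 1 → ebx=1
mov ecx, 0 → ecx=0
xor eax, 10 → eax=5^10=15
mov eax, [ecx] → eax=M[0]=0
xor eax, 13 → eax=0^13=13
mov eax, [ecx] → eax=M[0]=0
sub eax, 8 → eax=0-8=-8
add ecx, 4 → ecx=0+4=4
add ebx, 1 → ebx=1+1=2
cmp ebx, 7  (cmp 2,7)
jl start: taken
xor eax, 10 → eax=(-8)^10=-14
mov eax, [ecx] → eax=M[4]=4
xor eax, 13 → eax=4^13=9
mov eax, [ecx] → eax=M[4]=4
sub eax, 8 → eax=4-8=-4
add ecx, 4 → ecx=4+4=8
add ebx, 1 → ebx=2+1=3
cmp ebx, 7  (cmp 3,7)
jl start: taken
xor eax, 10 → eax=(-4)^10=-10
mov eax, [ecx] → eax=M[8]=26
xor eax, 13 → eax=26^13=23
mov eax, [ecx] → eax=M[8]=26
sub eax, 8 → eax=26-8=18
add ecx, 4 → ecx=8+4=12
add ebx, 1 → ebx=3+1=4
cmp ebx, 7  (cmp 4,7)
jl start: taken
xor eax, 10 → eax=18^10=24
mov eax, [ecx] → eax=M[12]=23
xor eax, 13 → eax=23^13=26
mov eax, [ecx] → eax=M[12]=23
sub eax, 8 → eax=23-8=15
add ecx, 4 → ecx=12+4=16
add ebx, 1 → ebx=4+1=5
cmp ebx, 7  (cmp 5,7)
jl start: taken
xor eax, 10 → eax=15^10=5
mov eax, [ecx] → eax=M[16]=16
xor eax, 13 → eax=16^13=29
mov eax, [ecx] → eax=M[16]=16
sub eax, 8 → eax=16-8=8
add ecx, 4 → ecx=16+4=20
add ebx, 1 → ebx=5+1=6
cmp ebx, 7  (cmp 6,7)
jl start: taken
xor eax, 10 → eax=8^10=2
mov eax, [ecx] → eax=M[20]=22
xor eax, 13 → eax=22^13=27
mov eax, [ecx] → eax=M[20]=22
sub eax, 8 → eax=22-8=14
add ecx, 4 → ecx=20+4=24
add ebx, 1 → ebx=6+1=7
cmp ebx, 7  (cmp 7,7)
jl start: not taken
mov [4], eax → M[4]=14
halt.
Total executed instructions: 59.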